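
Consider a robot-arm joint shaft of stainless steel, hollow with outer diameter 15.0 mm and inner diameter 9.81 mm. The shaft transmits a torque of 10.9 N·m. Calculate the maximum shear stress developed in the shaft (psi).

2920 psi

J = π(d_o⁴ − d_i⁴)/32 = π(0.0150⁴ − 0.00981⁴)/32 = 4.061×10^-9 m⁴.
τ_max = T·r/J = 10.90 × 0.00750 / 4.061×10^-9 = 2.013×10^7 Pa.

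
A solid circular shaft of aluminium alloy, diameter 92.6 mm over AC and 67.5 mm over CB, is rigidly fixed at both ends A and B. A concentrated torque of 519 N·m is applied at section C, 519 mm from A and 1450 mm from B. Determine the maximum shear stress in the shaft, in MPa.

Compatibility: T_A·a/J_AC = T_B·b/J_CB with T_A + T_B = T₀.
J_AC = 7.22×10^-6 m⁴, J_CB = 2.04×10^-6 m⁴, so T_A = T₀·(J_AC/a)/((J_AC/a)+(J_CB/b)) = 471.4 N·m, T_B = 47.64 N·m.
τ in each portion: τ_AC = 3.02×10^6 Pa, τ_CB = 7.89×10^5 Pa; maximum is in AC.
τ_max = T_AC·r/J = 471.4·0.0463/7.22×10^-6 = 3.023×10^6 Pa.

3.02 MPa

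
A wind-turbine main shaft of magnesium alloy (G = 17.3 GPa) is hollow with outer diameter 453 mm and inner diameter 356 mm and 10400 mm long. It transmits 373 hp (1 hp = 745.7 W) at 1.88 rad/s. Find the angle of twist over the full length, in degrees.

ω = 1.88 rad/s, so T = P/ω = 373×745.7 / 1.880 = 148000 N·m.
J = π(d_o⁴ − d_i⁴)/32 = π(0.453⁴ − 0.356⁴)/32 = 2.557×10^-3 m⁴.
θ = T·L/(G·J) = 148000 × 10.4 / (17.3×10⁹ × 2.557×10^-3) = 0.03478 rad.

1.99°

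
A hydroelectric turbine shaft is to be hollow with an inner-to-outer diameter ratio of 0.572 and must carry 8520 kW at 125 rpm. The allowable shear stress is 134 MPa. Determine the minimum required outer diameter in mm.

ω = 2π·125/60 = 13.09 rad/s, so T = P/ω = 8520×10³ / 13.09 = 650900 N·m.
For a hollow shaft with d_i/d_o = 0.572: τ_max = 16T/(π d_o³ (1−k⁴)), so d_o = [16T/(π τ_allow (1−k⁴))]^(1/3) = [16·650900/(π·1.34×10^8·0.8930)]^(1/3) = 0.3026 m.

303 mm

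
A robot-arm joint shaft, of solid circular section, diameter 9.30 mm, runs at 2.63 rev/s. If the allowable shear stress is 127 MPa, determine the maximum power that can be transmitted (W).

331 W

J = πd⁴/32 = π(0.00930)⁴/32 = 7.344×10^-10 m⁴.
T_max = τ_allow·J/r = 1.27×10^8 × 7.344×10^-10 / 0.00465 = 20.06 N·m.
ω = 2π·2.63 = 16.52 rad/s, so P_max = T_max·ω = 331.5 W.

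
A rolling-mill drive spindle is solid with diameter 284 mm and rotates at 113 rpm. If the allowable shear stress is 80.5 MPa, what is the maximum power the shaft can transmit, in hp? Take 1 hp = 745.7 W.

5750 hp

J = πd⁴/32 = π(0.284)⁴/32 = 6.387×10^-4 m⁴.
T_max = τ_allow·J/r = 8.05×10^7 × 6.387×10^-4 / 0.142 = 362100 N·m.
ω = 2π·113/60 = 11.83 rad/s, so P_max = T_max·ω = 4.284×10^6 W.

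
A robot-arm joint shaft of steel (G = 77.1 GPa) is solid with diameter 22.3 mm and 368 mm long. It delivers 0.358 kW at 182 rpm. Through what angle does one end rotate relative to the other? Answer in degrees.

0.212°

ω = 2π·182/60 = 19.06 rad/s, so T = P/ω = 0.358×10³ / 19.06 = 18.78 N·m.
J = πd⁴/32 = π(0.0223)⁴/32 = 2.428×10^-8 m⁴.
θ = T·L/(G·J) = 18.78 × 0.368 / (77.1×10⁹ × 2.428×10^-8) = 3.693×10^-3 rad.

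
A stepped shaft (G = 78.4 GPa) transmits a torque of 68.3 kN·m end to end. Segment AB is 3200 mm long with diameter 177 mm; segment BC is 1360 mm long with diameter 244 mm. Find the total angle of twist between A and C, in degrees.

1.85°

J_AB = π(0.177)⁴/32 = 9.64×10^-5 m⁴; J_BC = π(0.244)⁴/32 = 3.48×10^-4 m⁴.
θ = (T/G)·Σ L_i/J_i = (68300/78.4×10⁹)·(3.20/9.64×10^-5 + 1.36/3.48×10^-4) = 0.03234 rad.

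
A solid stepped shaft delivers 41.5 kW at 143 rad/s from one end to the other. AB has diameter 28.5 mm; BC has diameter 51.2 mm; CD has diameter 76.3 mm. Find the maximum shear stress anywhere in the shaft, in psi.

9260 psi

ω = 143 rad/s, so T = P/ω = 41.5×10³ / 143.0 = 290.2 N·m.
Under the same torque, τ_max = 16T/(πd³) is largest where d is smallest — segment AB (d = 28.5 mm).
τ_max = 16·290.2/(π·(0.0285)³) = 6.385×10^7 Pa.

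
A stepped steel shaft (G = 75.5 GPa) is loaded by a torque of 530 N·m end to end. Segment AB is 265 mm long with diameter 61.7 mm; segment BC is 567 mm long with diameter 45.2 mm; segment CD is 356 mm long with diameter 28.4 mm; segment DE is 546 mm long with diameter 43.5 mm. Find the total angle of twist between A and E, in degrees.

3.50°

J_AB = π(0.0617)⁴/32 = 1.42×10^-6 m⁴; J_BC = π(0.0452)⁴/32 = 4.10×10^-7 m⁴; J_CD = π(0.0284)⁴/32 = 6.39×10^-8 m⁴; J_DE = π(0.0435)⁴/32 = 3.52×10^-7 m⁴.
θ = (T/G)·Σ L_i/J_i = (530.0/75.5×10⁹)·(0.265/1.42×10^-6 + 0.567/4.10×10^-7 + 0.356/6.39×10^-8 + 0.546/3.52×10^-7) = 0.06105 rad.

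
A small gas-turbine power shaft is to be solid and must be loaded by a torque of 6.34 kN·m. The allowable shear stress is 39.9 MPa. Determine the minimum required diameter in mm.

For a solid shaft τ_max = 16T/(πd³), so d = (16T/(π τ_allow))^(1/3) = (16·6340/(π·3.99×10^7))^(1/3) = 0.09319 m.

93.2 mm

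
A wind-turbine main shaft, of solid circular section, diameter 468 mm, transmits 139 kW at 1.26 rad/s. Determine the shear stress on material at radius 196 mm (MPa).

4.59 MPa

ω = 1.26 rad/s, so T = P/ω = 139×10³ / 1.260 = 110300 N·m.
J = πd⁴/32 = π(0.468)⁴/32 = 4.710×10^-3 m⁴.
Shear stress varies linearly with radius: τ = T·r/J = 110300 × 0.196 / 4.710×10^-3 = 4.591×10^6 Pa.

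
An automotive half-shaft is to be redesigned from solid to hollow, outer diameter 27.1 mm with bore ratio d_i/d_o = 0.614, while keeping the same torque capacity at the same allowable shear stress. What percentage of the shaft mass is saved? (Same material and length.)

Equal τ_max and T ⇒ the solid shaft needs d_s³ = d_o³(1−k⁴), so d_s = 27.1·(1−0.614⁴)^(1/3) = 25.75 mm.
Area ratio A_h/A_s = d_o²(1−k²)/d_s² = (1−k²)/(1−k⁴)^(2/3) = 0.6900.
Mass saving = 1 − 0.6900 = 31.0 %.

31.0 %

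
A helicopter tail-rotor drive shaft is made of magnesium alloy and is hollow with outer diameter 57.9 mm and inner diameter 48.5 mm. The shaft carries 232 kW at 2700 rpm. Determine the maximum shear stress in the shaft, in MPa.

ω = 2π·2700/60 = 282.7 rad/s, so T = P/ω = 232×10³ / 282.7 = 820.5 N·m.
J = π(d_o⁴ − d_i⁴)/32 = π(0.0579⁴ − 0.0485⁴)/32 = 5.601×10^-7 m⁴.
τ_max = T·r/J = 820.5 × 0.0290 / 5.601×10^-7 = 4.241×10^7 Pa.

42.4 MPa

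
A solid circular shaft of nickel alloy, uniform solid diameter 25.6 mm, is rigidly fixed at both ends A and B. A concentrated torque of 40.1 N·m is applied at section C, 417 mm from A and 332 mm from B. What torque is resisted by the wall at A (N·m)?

With uniform GJ and both ends fixed, compatibility θ_AC = θ_CB gives T_A·a = T_B·b, together with T_A + T_B = T₀.
T_A = T₀·b/(a+b) = 40.10·332/749.0 = 17.77 N·m; T_B = 22.33 N·m.

17.8 N·m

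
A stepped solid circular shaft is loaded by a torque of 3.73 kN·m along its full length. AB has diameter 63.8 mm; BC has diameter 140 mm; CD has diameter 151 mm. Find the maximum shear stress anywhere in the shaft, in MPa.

Under the same torque, τ_max = 16T/(πd³) is largest where d is smallest — segment AB (d = 63.8 mm).
τ_max = 16·3730/(π·(0.0638)³) = 7.315×10^7 Pa.

73.2 MPa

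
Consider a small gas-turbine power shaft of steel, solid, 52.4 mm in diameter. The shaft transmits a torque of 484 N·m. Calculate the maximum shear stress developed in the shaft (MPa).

J = πd⁴/32 = π(0.0524)⁴/32 = 7.402×10^-7 m⁴.
τ_max = T·r/J = 484.0 × 0.0262 / 7.402×10^-7 = 1.713×10^7 Pa.

17.1 MPa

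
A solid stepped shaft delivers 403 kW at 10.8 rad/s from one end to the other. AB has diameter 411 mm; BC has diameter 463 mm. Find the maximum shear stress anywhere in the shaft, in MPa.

2.74 MPa

ω = 10.8 rad/s, so T = P/ω = 403×10³ / 10.80 = 37310 N·m.
Under the same torque, τ_max = 16T/(πd³) is largest where d is smallest — segment AB (d = 411 mm).
τ_max = 16·37310/(π·(0.411)³) = 2.737×10^6 Pa.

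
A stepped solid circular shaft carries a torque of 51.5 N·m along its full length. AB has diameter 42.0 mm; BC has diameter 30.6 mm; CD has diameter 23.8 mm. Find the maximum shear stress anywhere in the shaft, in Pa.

1.95e7 Pa

Under the same torque, τ_max = 16T/(πd³) is largest where d is smallest — segment CD (d = 23.8 mm).
τ_max = 16·51.50/(π·(0.0238)³) = 1.946×10^7 Pa.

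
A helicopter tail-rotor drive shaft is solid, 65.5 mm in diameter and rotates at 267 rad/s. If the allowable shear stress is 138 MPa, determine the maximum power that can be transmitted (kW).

2030 kW

J = πd⁴/32 = π(0.0655)⁴/32 = 1.807×10^-6 m⁴.
T_max = τ_allow·J/r = 1.38×10^8 × 1.807×10^-6 / 0.0328 = 7614 N·m.
ω = 267 rad/s, so P_max = T_max·ω = 2.033×10^6 W.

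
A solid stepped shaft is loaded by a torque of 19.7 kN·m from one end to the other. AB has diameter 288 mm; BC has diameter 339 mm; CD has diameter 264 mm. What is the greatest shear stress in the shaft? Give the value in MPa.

Under the same torque, τ_max = 16T/(πd³) is largest where d is smallest — segment CD (d = 264 mm).
τ_max = 16·19700/(π·(0.264)³) = 5.453×10^6 Pa.

5.45 MPa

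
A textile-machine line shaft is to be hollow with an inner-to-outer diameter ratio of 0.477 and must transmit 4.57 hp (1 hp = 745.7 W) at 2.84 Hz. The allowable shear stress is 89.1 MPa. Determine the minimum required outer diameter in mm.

22.6 mm

ω = 2π·2.84 = 17.84 rad/s, so T = P/ω = 4.57×745.7 / 17.84 = 191.0 N·m.
For a hollow shaft with d_i/d_o = 0.477: τ_max = 16T/(π d_o³ (1−k⁴)), so d_o = [16T/(π τ_allow (1−k⁴))]^(1/3) = [16·191.0/(π·8.91×10^7·0.9482)]^(1/3) = 0.02258 m.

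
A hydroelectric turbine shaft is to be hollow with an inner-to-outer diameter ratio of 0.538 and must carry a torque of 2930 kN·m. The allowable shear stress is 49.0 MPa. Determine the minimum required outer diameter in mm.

For a hollow shaft with d_i/d_o = 0.538: τ_max = 16T/(π d_o³ (1−k⁴)), so d_o = [16T/(π τ_allow (1−k⁴))]^(1/3) = [16·2.930e6/(π·4.90×10^7·0.9162)]^(1/3) = 0.6927 m.

693 mm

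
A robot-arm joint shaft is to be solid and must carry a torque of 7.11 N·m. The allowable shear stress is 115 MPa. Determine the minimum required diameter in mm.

For a solid shaft τ_max = 16T/(πd³), so d = (16T/(π τ_allow))^(1/3) = (16·7.110/(π·1.15×10^8))^(1/3) = 0.006803 m.

6.80 mm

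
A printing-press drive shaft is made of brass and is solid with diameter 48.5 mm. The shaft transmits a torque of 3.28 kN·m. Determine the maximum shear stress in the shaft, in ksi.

J = πd⁴/32 = π(0.0485)⁴/32 = 5.432×10^-7 m⁴.
τ_max = T·r/J = 3280 × 0.0243 / 5.432×10^-7 = 1.464×10^8 Pa.

21.2 ksi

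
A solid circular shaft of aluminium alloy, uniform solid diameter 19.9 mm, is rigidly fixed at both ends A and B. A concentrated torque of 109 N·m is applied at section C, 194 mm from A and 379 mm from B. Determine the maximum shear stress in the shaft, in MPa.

46.6 MPa

With uniform GJ and both ends fixed, compatibility θ_AC = θ_CB gives T_A·a = T_B·b, together with T_A + T_B = T₀.
T_A = T₀·b/(a+b) = 109.0·379/573.0 = 72.10 N·m; T_B = 36.90 N·m.
τ in each portion: τ_AC = 4.66×10^7 Pa, τ_CB = 2.38×10^7 Pa; maximum is in AC.
τ_max = T_AC·r/J = 72.10·0.00995/1.54×10^-8 = 4.659×10^7 Pa.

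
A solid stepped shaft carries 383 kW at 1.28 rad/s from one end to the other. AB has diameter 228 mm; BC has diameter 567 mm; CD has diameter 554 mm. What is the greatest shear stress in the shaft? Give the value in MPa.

ω = 1.28 rad/s, so T = P/ω = 383×10³ / 1.280 = 299200 N·m.
Under the same torque, τ_max = 16T/(πd³) is largest where d is smallest — segment AB (d = 228 mm).
τ_max = 16·299200/(π·(0.228)³) = 1.286×10^8 Pa.

129 MPa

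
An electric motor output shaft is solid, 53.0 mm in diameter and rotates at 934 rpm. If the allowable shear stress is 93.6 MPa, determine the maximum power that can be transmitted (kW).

J = πd⁴/32 = π(0.0530)⁴/32 = 7.746×10^-7 m⁴.
T_max = τ_allow·J/r = 9.36×10^7 × 7.746×10^-7 / 0.0265 = 2736 N·m.
ω = 2π·934/60 = 97.81 rad/s, so P_max = T_max·ω = 2.676×10^5 W.

268 kW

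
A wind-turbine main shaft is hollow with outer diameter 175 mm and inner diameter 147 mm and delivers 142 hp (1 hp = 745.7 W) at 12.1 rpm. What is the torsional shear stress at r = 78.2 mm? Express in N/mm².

141 N/mm²

ω = 2π·12.1/60 = 1.267 rad/s, so T = P/ω = 142×745.7 / 1.267 = 83570 N·m.
J = π(d_o⁴ − d_i⁴)/32 = π(0.175⁴ − 0.147⁴)/32 = 4.623×10^-5 m⁴.
Shear stress varies linearly with radius: τ = T·r/J = 83570 × 0.0782 / 4.623×10^-5 = 1.413×10^8 Pa.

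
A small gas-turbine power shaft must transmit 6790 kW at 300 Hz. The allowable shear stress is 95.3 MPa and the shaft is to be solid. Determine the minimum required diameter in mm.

57.7 mm

ω = 2π·300 = 1885 rad/s, so T = P/ω = 6790×10³ / 1885 = 3602 N·m.
For a solid shaft τ_max = 16T/(πd³), so d = (16T/(π τ_allow))^(1/3) = (16·3602/(π·9.53×10^7))^(1/3) = 0.05774 m.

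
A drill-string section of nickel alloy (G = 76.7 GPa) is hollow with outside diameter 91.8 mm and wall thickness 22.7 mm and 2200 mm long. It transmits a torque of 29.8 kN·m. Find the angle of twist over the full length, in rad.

J = π(d_o⁴ − d_i⁴)/32 = π(0.0918⁴ − 0.0464⁴)/32 = 6.517×10^-6 m⁴.
θ = T·L/(G·J) = 29800 × 2.20 / (76.7×10⁹ × 6.517×10^-6) = 0.1312 rad.

0.131 rad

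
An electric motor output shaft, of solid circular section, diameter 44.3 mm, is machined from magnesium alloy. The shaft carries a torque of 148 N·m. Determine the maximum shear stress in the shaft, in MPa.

8.67 MPa

J = πd⁴/32 = π(0.0443)⁴/32 = 3.781×10^-7 m⁴.
τ_max = T·r/J = 148.0 × 0.0221 / 3.781×10^-7 = 8.670×10^6 Pa.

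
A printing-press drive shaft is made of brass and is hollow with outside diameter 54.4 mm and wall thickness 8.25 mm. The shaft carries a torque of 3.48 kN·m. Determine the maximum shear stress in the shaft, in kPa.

J = π(d_o⁴ − d_i⁴)/32 = π(0.0544⁴ − 0.0379⁴)/32 = 6.572×10^-7 m⁴.
τ_max = T·r/J = 3480 × 0.0272 / 6.572×10^-7 = 1.440×10^8 Pa.

144000 kPa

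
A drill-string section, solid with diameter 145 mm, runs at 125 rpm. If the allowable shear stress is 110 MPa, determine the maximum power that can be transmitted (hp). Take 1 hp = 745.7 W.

J = πd⁴/32 = π(0.145)⁴/32 = 4.340×10^-5 m⁴.
T_max = τ_allow·J/r = 1.10×10^8 × 4.340×10^-5 / 0.0725 = 65850 N·m.
ω = 2π·125/60 = 13.09 rad/s, so P_max = T_max·ω = 8.619×10^5 W.

1160 hp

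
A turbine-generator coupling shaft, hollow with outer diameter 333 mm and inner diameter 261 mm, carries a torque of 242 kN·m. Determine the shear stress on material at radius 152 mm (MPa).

48.9 MPa

J = π(d_o⁴ − d_i⁴)/32 = π(0.333⁴ − 0.261⁴)/32 = 7.516×10^-4 m⁴.
Shear stress varies linearly with radius: τ = T·r/J = 242000 × 0.152 / 7.516×10^-4 = 4.894×10^7 Pa.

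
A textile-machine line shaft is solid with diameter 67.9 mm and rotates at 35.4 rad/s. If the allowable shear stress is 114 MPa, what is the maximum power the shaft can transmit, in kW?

J = πd⁴/32 = π(0.0679)⁴/32 = 2.087×10^-6 m⁴.
T_max = τ_allow·J/r = 1.14×10^8 × 2.087×10^-6 / 0.0340 = 7007 N·m.
ω = 35.4 rad/s, so P_max = T_max·ω = 2.481×10^5 W.

248 kW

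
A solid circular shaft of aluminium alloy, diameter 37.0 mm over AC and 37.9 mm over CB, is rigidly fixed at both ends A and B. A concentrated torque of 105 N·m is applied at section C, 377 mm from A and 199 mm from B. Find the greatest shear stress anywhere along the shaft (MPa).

6.64 MPa

Compatibility: T_A·a/J_AC = T_B·b/J_CB with T_A + T_B = T₀.
J_AC = 1.84×10^-7 m⁴, J_CB = 2.03×10^-7 m⁴, so T_A = T₀·(J_AC/a)/((J_AC/a)+(J_CB/b)) = 34.03 N·m, T_B = 70.97 N·m.
τ in each portion: τ_AC = 3.42×10^6 Pa, τ_CB = 6.64×10^6 Pa; maximum is in CB.
τ_max = T_CB·r/J = 70.97·0.0189/2.03×10^-7 = 6.640×10^6 Pa.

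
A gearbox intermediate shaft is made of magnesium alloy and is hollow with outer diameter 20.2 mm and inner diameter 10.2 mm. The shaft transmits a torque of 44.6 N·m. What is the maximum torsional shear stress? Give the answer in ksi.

4.27 ksi

J = π(d_o⁴ − d_i⁴)/32 = π(0.0202⁴ − 0.0102⁴)/32 = 1.528×10^-8 m⁴.
τ_max = T·r/J = 44.60 × 0.0101 / 1.528×10^-8 = 2.947×10^7 Pa.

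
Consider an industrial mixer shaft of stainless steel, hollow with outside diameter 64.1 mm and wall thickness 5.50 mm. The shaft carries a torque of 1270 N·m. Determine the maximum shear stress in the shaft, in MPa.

46.4 MPa

J = π(d_o⁴ − d_i⁴)/32 = π(0.0641⁴ − 0.0531⁴)/32 = 8.769×10^-7 m⁴.
τ_max = T·r/J = 1270 × 0.0320 / 8.769×10^-7 = 4.642×10^7 Pa.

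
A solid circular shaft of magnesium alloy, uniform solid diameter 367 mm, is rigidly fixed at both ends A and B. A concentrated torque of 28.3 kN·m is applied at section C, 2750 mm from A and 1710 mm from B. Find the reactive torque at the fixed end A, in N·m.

10900 N·m

With uniform GJ and both ends fixed, compatibility θ_AC = θ_CB gives T_A·a = T_B·b, together with T_A + T_B = T₀.
T_A = T₀·b/(a+b) = 28300·1710/4460 = 10850 N·m; T_B = 17450 N·m.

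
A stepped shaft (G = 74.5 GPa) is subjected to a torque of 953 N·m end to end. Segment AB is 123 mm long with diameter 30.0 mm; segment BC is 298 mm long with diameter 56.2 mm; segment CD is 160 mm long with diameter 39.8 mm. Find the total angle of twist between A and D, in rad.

J_AB = π(0.0300)⁴/32 = 7.95×10^-8 m⁴; J_BC = π(0.0562)⁴/32 = 9.79×10^-7 m⁴; J_CD = π(0.0398)⁴/32 = 2.46×10^-7 m⁴.
θ = (T/G)·Σ L_i/J_i = (953.0/74.5×10⁹)·(0.123/7.95×10^-8 + 0.298/9.79×10^-7 + 0.160/2.46×10^-7) = 0.03199 rad.

0.0320 rad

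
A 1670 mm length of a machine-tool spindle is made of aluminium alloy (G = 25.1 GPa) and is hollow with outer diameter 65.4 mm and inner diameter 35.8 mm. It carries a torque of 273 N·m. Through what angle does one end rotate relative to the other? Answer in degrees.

0.637°

J = π(d_o⁴ − d_i⁴)/32 = π(0.0654⁴ − 0.0358⁴)/32 = 1.635×10^-6 m⁴.
θ = T·L/(G·J) = 273.0 × 1.67 / (25.1×10⁹ × 1.635×10^-6) = 0.01111 rad.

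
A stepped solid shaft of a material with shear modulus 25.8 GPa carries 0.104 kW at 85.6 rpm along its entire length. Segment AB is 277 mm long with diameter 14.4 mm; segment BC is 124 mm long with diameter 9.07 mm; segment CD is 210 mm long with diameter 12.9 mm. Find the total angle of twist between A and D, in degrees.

ω = 2π·85.6/60 = 8.964 rad/s, so T = P/ω = 0.104×10³ / 8.964 = 11.60 N·m.
J_AB = π(0.0144)⁴/32 = 4.22×10^-9 m⁴; J_BC = π(0.00907)⁴/32 = 6.64×10^-10 m⁴; J_CD = π(0.0129)⁴/32 = 2.72×10^-9 m⁴.
θ = (T/G)·Σ L_i/J_i = (11.60/25.8×10⁹)·(0.277/4.22×10^-9 + 0.124/6.64×10^-10 + 0.210/2.72×10^-9) = 0.1482 rad.

8.49°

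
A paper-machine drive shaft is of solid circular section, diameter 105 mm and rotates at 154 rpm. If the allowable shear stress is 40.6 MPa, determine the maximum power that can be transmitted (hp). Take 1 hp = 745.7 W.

200 hp

J = πd⁴/32 = π(0.105)⁴/32 = 1.193×10^-5 m⁴.
T_max = τ_allow·J/r = 4.06×10^7 × 1.193×10^-5 / 0.0525 = 9228 N·m.
ω = 2π·154/60 = 16.13 rad/s, so P_max = T_max·ω = 1.488×10^5 W.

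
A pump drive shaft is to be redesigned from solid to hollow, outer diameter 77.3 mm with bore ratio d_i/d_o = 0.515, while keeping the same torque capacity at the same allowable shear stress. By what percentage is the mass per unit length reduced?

22.9 %

Equal τ_max and T ⇒ the solid shaft needs d_s³ = d_o³(1−k⁴), so d_s = 77.3·(1−0.515⁴)^(1/3) = 75.44 mm.
Area ratio A_h/A_s = d_o²(1−k²)/d_s² = (1−k²)/(1−k⁴)^(2/3) = 0.7714.
Mass saving = 1 − 0.7714 = 22.9 %.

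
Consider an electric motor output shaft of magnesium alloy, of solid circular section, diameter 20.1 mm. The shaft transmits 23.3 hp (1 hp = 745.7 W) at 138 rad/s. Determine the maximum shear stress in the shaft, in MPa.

ω = 138 rad/s, so T = P/ω = 23.3×745.7 / 138.0 = 125.9 N·m.
J = πd⁴/32 = π(0.0201)⁴/32 = 1.602×10^-8 m⁴.
τ_max = T·r/J = 125.9 × 0.0100 / 1.602×10^-8 = 7.896×10^7 Pa.

79.0 MPa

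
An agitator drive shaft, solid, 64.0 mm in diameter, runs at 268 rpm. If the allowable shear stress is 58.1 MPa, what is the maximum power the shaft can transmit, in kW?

J = πd⁴/32 = π(0.0640)⁴/32 = 1.647×10^-6 m⁴.
T_max = τ_allow·J/r = 5.81×10^7 × 1.647×10^-6 / 0.0320 = 2991 N·m.
ω = 2π·268/60 = 28.06 rad/s, so P_max = T_max·ω = 8.393×10^4 W.

83.9 kW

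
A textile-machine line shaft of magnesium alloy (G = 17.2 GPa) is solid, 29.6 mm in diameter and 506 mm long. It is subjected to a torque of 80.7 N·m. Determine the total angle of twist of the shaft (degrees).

1.80°

J = πd⁴/32 = π(0.0296)⁴/32 = 7.536×10^-8 m⁴.
θ = T·L/(G·J) = 80.70 × 0.506 / (17.2×10⁹ × 7.536×10^-8) = 0.03150 rad.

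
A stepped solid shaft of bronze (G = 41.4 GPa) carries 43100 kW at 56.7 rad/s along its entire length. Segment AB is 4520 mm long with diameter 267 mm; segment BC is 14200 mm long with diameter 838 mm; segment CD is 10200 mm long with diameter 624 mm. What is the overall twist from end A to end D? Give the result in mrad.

ω = 56.7 rad/s, so T = P/ω = 43100×10³ / 56.70 = 760100 N·m.
J_AB = π(0.267)⁴/32 = 4.99×10^-4 m⁴; J_BC = π(0.838)⁴/32 = 0.0484 m⁴; J_CD = π(0.624)⁴/32 = 0.0149 m⁴.
θ = (T/G)·Σ L_i/J_i = (760100/41.4×10⁹)·(4.52/4.99×10^-4 + 14.2/0.0484 + 10.2/0.0149) = 0.1843 rad.

184 mrad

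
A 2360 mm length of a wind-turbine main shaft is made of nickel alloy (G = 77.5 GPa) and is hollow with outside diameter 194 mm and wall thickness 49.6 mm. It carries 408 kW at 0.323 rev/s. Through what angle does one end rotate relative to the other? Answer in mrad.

ω = 2π·0.323 = 2.029 rad/s, so T = P/ω = 408×10³ / 2.029 = 201000 N·m.
J = π(d_o⁴ − d_i⁴)/32 = π(0.194⁴ − 0.0948⁴)/32 = 1.311×10^-4 m⁴.
θ = T·L/(G·J) = 201000 × 2.36 / (77.5×10⁹ × 1.311×10^-4) = 0.04669 rad.

46.7 mrad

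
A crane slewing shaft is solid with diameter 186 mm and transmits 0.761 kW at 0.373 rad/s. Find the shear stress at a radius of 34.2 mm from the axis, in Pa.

594000 Pa

ω = 0.373 rad/s, so T = P/ω = 0.761×10³ / 0.3730 = 2040 N·m.
J = πd⁴/32 = π(0.186)⁴/32 = 1.175×10^-4 m⁴.
Shear stress varies linearly with radius: τ = T·r/J = 2040 × 0.0342 / 1.175×10^-4 = 5.938×10^5 Pa.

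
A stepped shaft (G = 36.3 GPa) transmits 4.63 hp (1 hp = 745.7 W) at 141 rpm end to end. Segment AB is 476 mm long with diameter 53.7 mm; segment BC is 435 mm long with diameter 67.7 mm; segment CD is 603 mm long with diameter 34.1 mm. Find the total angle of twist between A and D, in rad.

ω = 2π·141/60 = 14.77 rad/s, so T = P/ω = 4.63×745.7 / 14.77 = 233.8 N·m.
J_AB = π(0.0537)⁴/32 = 8.16×10^-7 m⁴; J_BC = π(0.0677)⁴/32 = 2.06×10^-6 m⁴; J_CD = π(0.0341)⁴/32 = 1.33×10^-7 m⁴.
θ = (T/G)·Σ L_i/J_i = (233.8/36.3×10⁹)·(0.476/8.16×10^-7 + 0.435/2.06×10^-6 + 0.603/1.33×10^-7) = 0.03438 rad.

0.0344 rad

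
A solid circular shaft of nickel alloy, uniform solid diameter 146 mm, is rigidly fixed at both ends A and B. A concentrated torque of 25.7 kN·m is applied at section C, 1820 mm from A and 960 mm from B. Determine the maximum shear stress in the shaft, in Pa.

With uniform GJ and both ends fixed, compatibility θ_AC = θ_CB gives T_A·a = T_B·b, together with T_A + T_B = T₀.
T_A = T₀·b/(a+b) = 25700·960/2780 = 8875 N·m; T_B = 16830 N·m.
τ in each portion: τ_AC = 1.45×10^7 Pa, τ_CB = 2.75×10^7 Pa; maximum is in CB.
τ_max = T_CB·r/J = 16830·0.0730/4.46×10^-5 = 2.753×10^7 Pa.

2.75e7 Pa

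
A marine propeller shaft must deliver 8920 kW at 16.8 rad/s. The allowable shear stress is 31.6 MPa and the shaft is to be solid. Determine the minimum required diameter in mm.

441 mm

ω = 16.8 rad/s, so T = P/ω = 8920×10³ / 16.80 = 531000 N·m.
For a solid shaft τ_max = 16T/(πd³), so d = (16T/(π τ_allow))^(1/3) = (16·531000/(π·3.16×10^7))^(1/3) = 0.4407 m.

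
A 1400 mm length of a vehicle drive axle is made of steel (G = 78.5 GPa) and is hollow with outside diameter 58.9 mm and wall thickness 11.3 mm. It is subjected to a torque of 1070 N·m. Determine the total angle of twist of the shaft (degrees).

1.08°

J = π(d_o⁴ − d_i⁴)/32 = π(0.0589⁴ − 0.0363⁴)/32 = 1.011×10^-6 m⁴.
θ = T·L/(G·J) = 1070 × 1.40 / (78.5×10⁹ × 1.011×10^-6) = 0.01887 rad.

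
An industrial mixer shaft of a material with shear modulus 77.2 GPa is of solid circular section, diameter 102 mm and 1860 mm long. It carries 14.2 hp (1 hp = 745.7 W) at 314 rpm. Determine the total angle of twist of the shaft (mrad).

ω = 2π·314/60 = 32.88 rad/s, so T = P/ω = 14.2×745.7 / 32.88 = 322.0 N·m.
J = πd⁴/32 = π(0.102)⁴/32 = 1.063×10^-5 m⁴.
θ = T·L/(G·J) = 322.0 × 1.86 / (77.2×10⁹ × 1.063×10^-5) = 7.301×10^-4 rad.

0.730 mrad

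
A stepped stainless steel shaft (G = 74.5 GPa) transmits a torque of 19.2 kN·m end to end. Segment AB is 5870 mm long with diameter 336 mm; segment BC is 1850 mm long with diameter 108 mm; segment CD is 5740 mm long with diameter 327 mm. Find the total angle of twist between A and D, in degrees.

J_AB = π(0.336)⁴/32 = 1.25×10^-3 m⁴; J_BC = π(0.108)⁴/32 = 1.34×10^-5 m⁴; J_CD = π(0.327)⁴/32 = 1.12×10^-3 m⁴.
θ = (T/G)·Σ L_i/J_i = (19200/74.5×10⁹)·(5.87/1.25×10^-3 + 1.85/1.34×10^-5 + 5.74/1.12×10^-3) = 0.03822 rad.

2.19°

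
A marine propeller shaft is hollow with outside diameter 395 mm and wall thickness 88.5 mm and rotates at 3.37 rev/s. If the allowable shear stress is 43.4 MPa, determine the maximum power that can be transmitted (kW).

10100 kW

J = π(d_o⁴ − d_i⁴)/32 = π(0.395⁴ − 0.218⁴)/32 = 2.168×10^-3 m⁴.
T_max = τ_allow·J/r = 4.34×10^7 × 2.168×10^-3 / 0.198 = 476500 N·m.
ω = 2π·3.37 = 21.17 rad/s, so P_max = T_max·ω = 1.009×10^7 W.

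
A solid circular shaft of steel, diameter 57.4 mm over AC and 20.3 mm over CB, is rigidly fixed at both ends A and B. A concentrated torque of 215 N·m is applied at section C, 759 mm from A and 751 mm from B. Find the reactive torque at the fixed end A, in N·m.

Compatibility: T_A·a/J_AC = T_B·b/J_CB with T_A + T_B = T₀.
J_AC = 1.07×10^-6 m⁴, J_CB = 1.67×10^-8 m⁴, so T_A = T₀·(J_AC/a)/((J_AC/a)+(J_CB/b)) = 211.7 N·m, T_B = 3.346 N·m.

212 N·m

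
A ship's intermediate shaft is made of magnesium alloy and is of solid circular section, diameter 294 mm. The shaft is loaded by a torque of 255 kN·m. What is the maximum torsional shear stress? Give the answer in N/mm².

51.1 N/mm²

J = πd⁴/32 = π(0.294)⁴/32 = 7.335×10^-4 m⁴.
τ_max = T·r/J = 255000 × 0.147 / 7.335×10^-4 = 5.111×10^7 Pa.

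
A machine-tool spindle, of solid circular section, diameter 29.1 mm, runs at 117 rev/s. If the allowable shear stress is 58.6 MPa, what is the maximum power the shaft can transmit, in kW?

J = πd⁴/32 = π(0.0291)⁴/32 = 7.040×10^-8 m⁴.
T_max = τ_allow·J/r = 5.86×10^7 × 7.040×10^-8 / 0.0146 = 283.5 N·m.
ω = 2π·117 = 735.1 rad/s, so P_max = T_max·ω = 2.084×10^5 W.

208 kW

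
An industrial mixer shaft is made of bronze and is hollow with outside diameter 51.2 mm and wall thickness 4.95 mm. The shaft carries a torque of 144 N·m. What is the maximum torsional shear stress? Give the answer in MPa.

9.48 MPa

J = π(d_o⁴ − d_i⁴)/32 = π(0.0512⁴ − 0.0413⁴)/32 = 3.890×10^-7 m⁴.
τ_max = T·r/J = 144.0 × 0.0256 / 3.890×10^-7 = 9.476×10^6 Pa.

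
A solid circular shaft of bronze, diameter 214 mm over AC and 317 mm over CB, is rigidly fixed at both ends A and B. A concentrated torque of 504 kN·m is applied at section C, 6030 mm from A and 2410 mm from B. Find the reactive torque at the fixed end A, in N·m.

38600 N·m

Compatibility: T_A·a/J_AC = T_B·b/J_CB with T_A + T_B = T₀.
J_AC = 2.06×10^-4 m⁴, J_CB = 9.91×10^-4 m⁴, so T_A = T₀·(J_AC/a)/((J_AC/a)+(J_CB/b)) = 38630 N·m, T_B = 465400 N·m.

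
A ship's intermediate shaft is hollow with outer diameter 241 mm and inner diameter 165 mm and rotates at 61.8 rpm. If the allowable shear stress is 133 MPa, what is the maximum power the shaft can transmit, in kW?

J = π(d_o⁴ − d_i⁴)/32 = π(0.241⁴ − 0.165⁴)/32 = 2.584×10^-4 m⁴.
T_max = τ_allow·J/r = 1.33×10^8 × 2.584×10^-4 / 0.120 = 285200 N·m.
ω = 2π·61.8/60 = 6.472 rad/s, so P_max = T_max·ω = 1.846×10^6 W.

1850 kW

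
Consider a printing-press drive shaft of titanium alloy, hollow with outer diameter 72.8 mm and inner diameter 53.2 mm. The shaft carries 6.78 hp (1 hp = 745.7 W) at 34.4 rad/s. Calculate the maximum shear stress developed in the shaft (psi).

ω = 34.4 rad/s, so T = P/ω = 6.78×745.7 / 34.40 = 147.0 N·m.
J = π(d_o⁴ − d_i⁴)/32 = π(0.0728⁴ − 0.0532⁴)/32 = 1.971×10^-6 m⁴.
τ_max = T·r/J = 147.0 × 0.0364 / 1.971×10^-6 = 2.714×10^6 Pa.

394 psi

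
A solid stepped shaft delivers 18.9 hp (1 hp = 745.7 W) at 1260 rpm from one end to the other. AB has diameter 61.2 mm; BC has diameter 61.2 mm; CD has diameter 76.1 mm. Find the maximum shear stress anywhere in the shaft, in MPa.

ω = 2π·1260/60 = 131.9 rad/s, so T = P/ω = 18.9×745.7 / 131.9 = 106.8 N·m.
Under the same torque, τ_max = 16T/(πd³) is largest where d is smallest — segment AB (d = 61.2 mm).
τ_max = 16·106.8/(π·(0.0612)³) = 2.373×10^6 Pa.

2.37 MPa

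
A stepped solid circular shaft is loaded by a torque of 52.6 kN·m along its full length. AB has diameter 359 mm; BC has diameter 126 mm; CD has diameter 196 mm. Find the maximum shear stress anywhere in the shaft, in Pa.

Under the same torque, τ_max = 16T/(πd³) is largest where d is smallest — segment BC (d = 126 mm).
τ_max = 16·52600/(π·(0.126)³) = 1.339×10^8 Pa.

1.34e8 Pa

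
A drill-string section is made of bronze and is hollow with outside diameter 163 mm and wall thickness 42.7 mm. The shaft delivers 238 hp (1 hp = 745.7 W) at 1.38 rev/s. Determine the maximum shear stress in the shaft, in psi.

3680 psi

ω = 2π·1.38 = 8.671 rad/s, so T = P/ω = 238×745.7 / 8.671 = 20470 N·m.
J = π(d_o⁴ − d_i⁴)/32 = π(0.163⁴ − 0.0776⁴)/32 = 6.574×10^-5 m⁴.
τ_max = T·r/J = 20470 × 0.0815 / 6.574×10^-5 = 2.537×10^7 Pa.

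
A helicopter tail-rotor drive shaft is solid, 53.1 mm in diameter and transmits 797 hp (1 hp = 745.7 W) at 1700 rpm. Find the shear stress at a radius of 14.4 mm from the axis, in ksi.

ω = 2π·1700/60 = 178.0 rad/s, so T = P/ω = 797×745.7 / 178.0 = 3338 N·m.
J = πd⁴/32 = π(0.0531)⁴/32 = 7.805×10^-7 m⁴.
Shear stress varies linearly with radius: τ = T·r/J = 3338 × 0.0144 / 7.805×10^-7 = 6.159×10^7 Pa.

8.93 ksi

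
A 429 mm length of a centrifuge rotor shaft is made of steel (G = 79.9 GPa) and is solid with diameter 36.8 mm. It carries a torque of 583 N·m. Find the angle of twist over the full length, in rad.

0.0174 rad

J = πd⁴/32 = π(0.0368)⁴/32 = 1.800×10^-7 m⁴.
θ = T·L/(G·J) = 583.0 × 0.429 / (79.9×10⁹ × 1.800×10^-7) = 0.01739 rad.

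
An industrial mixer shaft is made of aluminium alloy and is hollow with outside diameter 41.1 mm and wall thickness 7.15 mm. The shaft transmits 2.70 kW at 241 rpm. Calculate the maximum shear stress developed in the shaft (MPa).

ω = 2π·241/60 = 25.24 rad/s, so T = P/ω = 2.70×10³ / 25.24 = 107.0 N·m.
J = π(d_o⁴ − d_i⁴)/32 = π(0.0411⁴ − 0.0268⁴)/32 = 2.295×10^-7 m⁴.
τ_max = T·r/J = 107.0 × 0.0206 / 2.295×10^-7 = 9.580×10^6 Pa.

9.58 MPa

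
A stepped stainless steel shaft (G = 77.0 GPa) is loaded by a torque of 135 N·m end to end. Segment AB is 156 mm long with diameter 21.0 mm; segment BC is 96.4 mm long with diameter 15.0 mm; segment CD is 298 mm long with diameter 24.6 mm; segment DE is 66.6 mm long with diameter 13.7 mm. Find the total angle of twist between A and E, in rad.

J_AB = π(0.0210)⁴/32 = 1.91×10^-8 m⁴; J_BC = π(0.0150)⁴/32 = 4.97×10^-9 m⁴; J_CD = π(0.0246)⁴/32 = 3.60×10^-8 m⁴; J_DE = π(0.0137)⁴/32 = 3.46×10^-9 m⁴.
θ = (T/G)·Σ L_i/J_i = (135.0/77.0×10⁹)·(0.156/1.91×10^-8 + 0.0964/4.97×10^-9 + 0.298/3.60×10^-8 + 0.0666/3.46×10^-9) = 0.09663 rad.

0.0966 rad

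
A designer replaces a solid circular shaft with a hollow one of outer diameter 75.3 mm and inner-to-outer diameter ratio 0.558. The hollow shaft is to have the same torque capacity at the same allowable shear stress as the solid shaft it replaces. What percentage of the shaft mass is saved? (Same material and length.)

26.3 %

Equal τ_max and T ⇒ the solid shaft needs d_s³ = d_o³(1−k⁴), so d_s = 75.3·(1−0.558⁴)^(1/3) = 72.78 mm.
Area ratio A_h/A_s = d_o²(1−k²)/d_s² = (1−k²)/(1−k⁴)^(2/3) = 0.7371.
Mass saving = 1 − 0.7371 = 26.3 %.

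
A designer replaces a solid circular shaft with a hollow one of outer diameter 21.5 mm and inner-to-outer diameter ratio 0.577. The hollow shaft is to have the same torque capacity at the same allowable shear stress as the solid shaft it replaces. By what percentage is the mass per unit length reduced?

Equal τ_max and T ⇒ the solid shaft needs d_s³ = d_o³(1−k⁴), so d_s = 21.5·(1−0.577⁴)^(1/3) = 20.67 mm.
Area ratio A_h/A_s = d_o²(1−k²)/d_s² = (1−k²)/(1−k⁴)^(2/3) = 0.7214.
Mass saving = 1 − 0.7214 = 27.9 %.

27.9 %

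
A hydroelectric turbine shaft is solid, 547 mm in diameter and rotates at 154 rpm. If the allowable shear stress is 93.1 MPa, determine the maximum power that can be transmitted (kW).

48200 kW

J = πd⁴/32 = π(0.547)⁴/32 = 8.789×10^-3 m⁴.
T_max = τ_allow·J/r = 9.31×10^7 × 8.789×10^-3 / 0.274 = 2.992e6 N·m.
ω = 2π·154/60 = 16.13 rad/s, so P_max = T_max·ω = 4.825×10^7 W.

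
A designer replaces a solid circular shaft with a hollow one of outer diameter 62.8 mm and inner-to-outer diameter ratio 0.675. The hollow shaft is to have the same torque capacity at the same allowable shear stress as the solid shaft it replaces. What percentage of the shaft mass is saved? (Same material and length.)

36.4 %

Equal τ_max and T ⇒ the solid shaft needs d_s³ = d_o³(1−k⁴), so d_s = 62.8·(1−0.675⁴)^(1/3) = 58.11 mm.
Area ratio A_h/A_s = d_o²(1−k²)/d_s² = (1−k²)/(1−k⁴)^(2/3) = 0.6357.
Mass saving = 1 − 0.6357 = 36.4 %.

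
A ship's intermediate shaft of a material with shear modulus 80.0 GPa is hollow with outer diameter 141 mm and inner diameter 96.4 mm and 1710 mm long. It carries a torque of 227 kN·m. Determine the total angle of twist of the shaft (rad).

0.160 rad

J = π(d_o⁴ − d_i⁴)/32 = π(0.141⁴ − 0.0964⁴)/32 = 3.033×10^-5 m⁴.
θ = T·L/(G·J) = 227000 × 1.71 / (80.0×10⁹ × 3.033×10^-5) = 0.1600 rad.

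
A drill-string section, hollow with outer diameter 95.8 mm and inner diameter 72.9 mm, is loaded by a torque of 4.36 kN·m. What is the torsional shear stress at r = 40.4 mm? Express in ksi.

J = π(d_o⁴ − d_i⁴)/32 = π(0.0958⁴ − 0.0729⁴)/32 = 5.496×10^-6 m⁴.
Shear stress varies linearly with radius: τ = T·r/J = 4360 × 0.0404 / 5.496×10^-6 = 3.205×10^7 Pa.

4.65 ksi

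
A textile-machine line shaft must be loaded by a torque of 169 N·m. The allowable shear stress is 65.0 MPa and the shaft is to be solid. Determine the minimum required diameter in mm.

23.7 mm

For a solid shaft τ_max = 16T/(πd³), so d = (16T/(π τ_allow))^(1/3) = (16·169.0/(π·6.50×10^7))^(1/3) = 0.02366 m.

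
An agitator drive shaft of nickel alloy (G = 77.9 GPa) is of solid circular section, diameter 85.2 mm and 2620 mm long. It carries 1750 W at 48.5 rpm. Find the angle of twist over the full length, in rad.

0.00224 rad

ω = 2π·48.5/60 = 5.079 rad/s, so T = P/ω = 1750 / 5.079 = 344.6 N·m.
J = πd⁴/32 = π(0.0852)⁴/32 = 5.173×10^-6 m⁴.
θ = T·L/(G·J) = 344.6 × 2.62 / (77.9×10⁹ × 5.173×10^-6) = 2.240×10^-3 rad.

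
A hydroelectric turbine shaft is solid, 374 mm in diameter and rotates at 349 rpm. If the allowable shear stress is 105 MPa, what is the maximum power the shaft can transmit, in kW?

J = πd⁴/32 = π(0.374)⁴/32 = 1.921×10^-3 m⁴.
T_max = τ_allow·J/r = 1.05×10^8 × 1.921×10^-3 / 0.187 = 1.079e6 N·m.
ω = 2π·349/60 = 36.55 rad/s, so P_max = T_max·ω = 3.942×10^7 W.

39400 kW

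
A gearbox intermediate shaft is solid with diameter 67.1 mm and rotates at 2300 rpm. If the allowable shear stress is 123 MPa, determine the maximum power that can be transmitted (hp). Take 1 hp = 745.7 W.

2360 hp

J = πd⁴/32 = π(0.0671)⁴/32 = 1.990×10^-6 m⁴.
T_max = τ_allow·J/r = 1.23×10^8 × 1.990×10^-6 / 0.0335 = 7296 N·m.
ω = 2π·2300/60 = 240.9 rad/s, so P_max = T_max·ω = 1.757×10^6 W.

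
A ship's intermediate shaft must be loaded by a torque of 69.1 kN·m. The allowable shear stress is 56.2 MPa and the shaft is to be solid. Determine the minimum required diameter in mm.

For a solid shaft τ_max = 16T/(πd³), so d = (16T/(π τ_allow))^(1/3) = (16·69100/(π·5.62×10^7))^(1/3) = 0.1843 m.

184 mm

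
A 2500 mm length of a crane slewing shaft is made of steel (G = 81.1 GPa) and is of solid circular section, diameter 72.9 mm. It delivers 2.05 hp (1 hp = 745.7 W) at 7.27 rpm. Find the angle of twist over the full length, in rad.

ω = 2π·7.27/60 = 0.7613 rad/s, so T = P/ω = 2.05×745.7 / 0.7613 = 2008 N·m.
J = πd⁴/32 = π(0.0729)⁴/32 = 2.773×10^-6 m⁴.
θ = T·L/(G·J) = 2008 × 2.50 / (81.1×10⁹ × 2.773×10^-6) = 0.02232 rad.

0.0223 rad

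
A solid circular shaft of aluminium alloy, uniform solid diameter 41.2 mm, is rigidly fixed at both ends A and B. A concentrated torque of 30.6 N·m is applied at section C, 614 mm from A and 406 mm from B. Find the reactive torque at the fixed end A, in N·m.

12.2 N·m

With uniform GJ and both ends fixed, compatibility θ_AC = θ_CB gives T_A·a = T_B·b, together with T_A + T_B = T₀.
T_A = T₀·b/(a+b) = 30.60·406/1020 = 12.18 N·m; T_B = 18.42 N·m.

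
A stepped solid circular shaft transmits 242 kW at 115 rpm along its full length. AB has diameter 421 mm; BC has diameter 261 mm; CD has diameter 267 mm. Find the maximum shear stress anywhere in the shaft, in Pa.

5.76e6 Pa

ω = 2π·115/60 = 12.04 rad/s, so T = P/ω = 242×10³ / 12.04 = 20100 N·m.
Under the same torque, τ_max = 16T/(πd³) is largest where d is smallest — segment BC (d = 261 mm).
τ_max = 16·20100/(π·(0.261)³) = 5.756×10^6 Pa.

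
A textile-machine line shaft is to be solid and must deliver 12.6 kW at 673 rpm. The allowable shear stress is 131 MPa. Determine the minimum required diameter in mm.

19.1 mm

ω = 2π·673/60 = 70.48 rad/s, so T = P/ω = 12.6×10³ / 70.48 = 178.8 N·m.
For a solid shaft τ_max = 16T/(πd³), so d = (16T/(π τ_allow))^(1/3) = (16·178.8/(π·1.31×10^8))^(1/3) = 0.01908 m.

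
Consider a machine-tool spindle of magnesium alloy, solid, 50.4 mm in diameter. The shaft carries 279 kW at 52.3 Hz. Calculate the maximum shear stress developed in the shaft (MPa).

33.8 MPa

ω = 2π·52.3 = 328.6 rad/s, so T = P/ω = 279×10³ / 328.6 = 849.0 N·m.
J = πd⁴/32 = π(0.0504)⁴/32 = 6.335×10^-7 m⁴.
τ_max = T·r/J = 849.0 × 0.0252 / 6.335×10^-7 = 3.378×10^7 Pa.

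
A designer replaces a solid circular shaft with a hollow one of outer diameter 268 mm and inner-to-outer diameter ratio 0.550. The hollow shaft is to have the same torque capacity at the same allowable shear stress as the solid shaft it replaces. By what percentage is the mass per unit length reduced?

Equal τ_max and T ⇒ the solid shaft needs d_s³ = d_o³(1−k⁴), so d_s = 268·(1−0.550⁴)^(1/3) = 259.6 mm.
Area ratio A_h/A_s = d_o²(1−k²)/d_s² = (1−k²)/(1−k⁴)^(2/3) = 0.7436.
Mass saving = 1 − 0.7436 = 25.6 %.

25.6 %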